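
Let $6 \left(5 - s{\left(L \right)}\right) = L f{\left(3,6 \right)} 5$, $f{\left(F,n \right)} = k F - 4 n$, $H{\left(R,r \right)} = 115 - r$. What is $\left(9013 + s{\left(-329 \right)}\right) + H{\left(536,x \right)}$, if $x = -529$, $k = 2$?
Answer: $4727$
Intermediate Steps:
$f{\left(F,n \right)} = - 4 n + 2 F$ ($f{\left(F,n \right)} = 2 F - 4 n = - 4 n + 2 F$)
$s{\left(L \right)} = 5 + 15 L$ ($s{\left(L \right)} = 5 - \frac{L \left(\left(-4\right) 6 + 2 \cdot 3\right) 5}{6} = 5 - \frac{L \left(-24 + 6\right) 5}{6} = 5 - \frac{L \left(-18\right) 5}{6} = 5 - \frac{- 18 L 5}{6} = 5 - \frac{\left(-90\right) L}{6} = 5 + 15 L$)
$\left(9013 + s{\left(-329 \right)}\right) + H{\left(536,x \right)} = \left(9013 + \left(5 + 15 \left(-329\right)\right)\right) + \left(115 - -529\right) = \left(9013 + \left(5 - 4935\right)\right) + \left(115 + 529\right) = \left(9013 - 4930\right) + 644 = 4083 + 644 = 4727$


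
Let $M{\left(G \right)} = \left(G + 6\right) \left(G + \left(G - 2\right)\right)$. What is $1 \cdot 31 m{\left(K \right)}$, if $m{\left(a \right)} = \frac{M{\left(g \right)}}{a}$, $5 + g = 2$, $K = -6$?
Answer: $124$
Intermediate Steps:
$g = -3$ ($g = -5 + 2 = -3$)
$M{\left(G \right)} = \left(-2 + 2 G\right) \left(6 + G\right)$ ($M{\left(G \right)} = \left(6 + G\right) \left(G + \left(G - 2\right)\right) = \left(6 + G\right) \left(G + \left(-2 + G\right)\right) = \left(6 + G\right) \left(-2 + 2 G\right) = \left(-2 + 2 G\right) \left(6 + G\right)$)
$m{\left(a \right)} = - \frac{24}{a}$ ($m{\left(a \right)} = \frac{-12 + 2 \left(-3\right)^{2} + 10 \left(-3\right)}{a} = \frac{-12 + 2 \cdot 9 - 30}{a} = \frac{-12 + 18 - 30}{a} = - \frac{24}{a}$)
$1 \cdot 31 m{\left(K \right)} = 1 \cdot 31 \left(- \frac{24}{-6}\right) = 31 \left(\left(-24\right) \left(- \frac{1}{6}\right)\right) = 31 \cdot 4 = 124$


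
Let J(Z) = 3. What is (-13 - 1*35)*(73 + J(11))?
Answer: -3648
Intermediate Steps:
(-13 - 1*35)*(73 + J(11)) = (-13 - 1*35)*(73 + 3) = (-13 - 35)*76 = -48*76 = -3648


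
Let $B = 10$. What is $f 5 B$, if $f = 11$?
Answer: $550$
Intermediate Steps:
$f 5 B = 11 \cdot 5 \cdot 10 = 55 \cdot 10 = 550$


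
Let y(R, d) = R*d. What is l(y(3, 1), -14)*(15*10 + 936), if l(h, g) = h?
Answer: 3258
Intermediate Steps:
l(y(3, 1), -14)*(15*10 + 936) = (3*1)*(15*10 + 936) = 3*(150 + 936) = 3*1086 = 3258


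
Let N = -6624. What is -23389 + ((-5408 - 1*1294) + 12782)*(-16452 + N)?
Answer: -140325469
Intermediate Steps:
-23389 + ((-5408 - 1*1294) + 12782)*(-16452 + N) = -23389 + ((-5408 - 1*1294) + 12782)*(-16452 - 6624) = -23389 + ((-5408 - 1294) + 12782)*(-23076) = -23389 + (-6702 + 12782)*(-23076) = -23389 + 6080*(-23076) = -23389 - 140302080 = -140325469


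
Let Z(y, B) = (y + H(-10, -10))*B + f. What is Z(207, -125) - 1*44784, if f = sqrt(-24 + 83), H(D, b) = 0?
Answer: -70659 + sqrt(59) ≈ -70651.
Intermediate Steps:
f = sqrt(59) ≈ 7.6811
Z(y, B) = sqrt(59) + B*y (Z(y, B) = (y + 0)*B + sqrt(59) = y*B + sqrt(59) = B*y + sqrt(59) = sqrt(59) + B*y)
Z(207, -125) - 1*44784 = (sqrt(59) - 125*207) - 1*44784 = (sqrt(59) - 25875) - 44784 = (-25875 + sqrt(59)) - 44784 = -70659 + sqrt(59)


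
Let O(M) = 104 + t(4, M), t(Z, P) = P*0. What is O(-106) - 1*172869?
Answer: -172765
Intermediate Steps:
t(Z, P) = 0
O(M) = 104 (O(M) = 104 + 0 = 104)
O(-106) - 1*172869 = 104 - 1*172869 = 104 - 172869 = -172765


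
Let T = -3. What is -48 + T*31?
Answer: -141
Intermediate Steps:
-48 + T*31 = -48 - 3*31 = -48 - 93 = -141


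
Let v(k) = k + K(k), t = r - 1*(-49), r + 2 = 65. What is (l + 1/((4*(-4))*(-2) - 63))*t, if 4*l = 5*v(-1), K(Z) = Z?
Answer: -8792/31 ≈ -283.61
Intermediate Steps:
r = 63 (r = -2 + 65 = 63)
t = 112 (t = 63 - 1*(-49) = 63 + 49 = 112)
v(k) = 2*k (v(k) = k + k = 2*k)
l = -5/2 (l = (5*(2*(-1)))/4 = (5*(-2))/4 = (¼)*(-10) = -5/2 ≈ -2.5000)
(l + 1/((4*(-4))*(-2) - 63))*t = (-5/2 + 1/((4*(-4))*(-2) - 63))*112 = (-5/2 + 1/(-16*(-2) - 63))*112 = (-5/2 + 1/(32 - 63))*112 = (-5/2 + 1/(-31))*112 = (-5/2 - 1/31)*112 = -157/62*112 = -8792/31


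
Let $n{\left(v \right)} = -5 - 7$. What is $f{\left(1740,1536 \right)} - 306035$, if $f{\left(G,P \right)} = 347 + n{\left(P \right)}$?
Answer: $-305700$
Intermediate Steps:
$n{\left(v \right)} = -12$ ($n{\left(v \right)} = -5 - 7 = -12$)
$f{\left(G,P \right)} = 335$ ($f{\left(G,P \right)} = 347 - 12 = 335$)
$f{\left(1740,1536 \right)} - 306035 = 335 - 306035 = -305700$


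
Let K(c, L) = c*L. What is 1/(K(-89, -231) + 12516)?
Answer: 1/33075 ≈ 3.0234e-5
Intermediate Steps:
K(c, L) = L*c
1/(K(-89, -231) + 12516) = 1/(-231*(-89) + 12516) = 1/(20559 + 12516) = 1/33075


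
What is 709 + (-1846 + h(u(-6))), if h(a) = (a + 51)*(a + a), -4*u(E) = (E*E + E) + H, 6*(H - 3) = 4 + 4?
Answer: -134291/72 ≈ -1865.2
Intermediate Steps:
H = 13/3 (H = 3 + (4 + 4)/6 = 3 + (1/6)*8 = 3 + 4/3 = 13/3 ≈ 4.3333)
u(E) = -13/12 - E/4 - E**2/4 (u(E) = -((E*E + E) + 13/3)/4 = -((E**2 + E) + 13/3)/4 = -((E + E**2) + 13/3)/4 = -(13/3 + E + E**2)/4 = -13/12 - E/4 - E**2/4)
h(a) = 2*a*(51 + a) (h(a) = (51 + a)*(2*a) = 2*a*(51 + a))
709 + (-1846 + h(u(-6))) = 709 + (-1846 + 2*(-13/12 - 1/4*(-6) - 1/4*(-6)**2)*(51 + (-13/12 - 1/4*(-6) - 1/4*(-6)**2))) = 709 + (-1846 + 2*(-13/12 + 3/2 - 1/4*36)*(51 + (-13/12 + 3/2 - 1/4*36))) = 709 + (-1846 + 2*(-13/12 + 3/2 - 9)*(51 + (-13/12 + 3/2 - 9))) = 709 + (-1846 + 2*(-103/12)*(51 - 103/12)) = 709 + (-1846 + 2*(-103/12)*(509/12)) = 709 + (-1846 - 52427/72) = 709 - 185339/72 = -134291/72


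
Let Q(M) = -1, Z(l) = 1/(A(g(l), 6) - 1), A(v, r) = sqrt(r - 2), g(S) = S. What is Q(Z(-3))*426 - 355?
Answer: -781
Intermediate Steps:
A(v, r) = sqrt(-2 + r)
Z(l) = 1 (Z(l) = 1/(sqrt(-2 + 6) - 1) = 1/(sqrt(4) - 1) = 1/(2 - 1) = 1/1 = 1)
Q(Z(-3))*426 - 355 = -1*426 - 355 = -426 - 355 = -781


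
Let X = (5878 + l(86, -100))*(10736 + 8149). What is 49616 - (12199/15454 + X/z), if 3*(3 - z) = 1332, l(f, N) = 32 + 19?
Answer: 14071494925/46362 ≈ 3.0351e+5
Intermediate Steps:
l(f, N) = 51
X = 111969165 (X = (5878 + 51)*(10736 + 8149) = 5929*18885 = 111969165)
z = -441 (z = 3 - 1/3*1332 = 3 - 444 = -441)
49616 - (12199/15454 + X/z) = 49616 - (12199/15454 + 111969165/(-441)) = 49616 - (12199*(1/15454) + 111969165*(-1/441)) = 49616 - (12199/15454 - 761695/3) = 49616 - 1*(-11771197933/46362) = 49616 + 11771197933/46362 = 14071494925/46362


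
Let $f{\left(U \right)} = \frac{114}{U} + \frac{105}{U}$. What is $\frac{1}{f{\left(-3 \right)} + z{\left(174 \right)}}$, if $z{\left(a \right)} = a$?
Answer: $\frac{1}{101} \approx 0.009901$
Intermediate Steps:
$f{\left(U \right)} = \frac{219}{U}$
$\frac{1}{f{\left(-3 \right)} + z{\left(174 \right)}} = \frac{1}{\frac{219}{-3} + 174} = \frac{1}{219 \left(- \frac{1}{3}\right) + 174} = \frac{1}{-73 + 174} = \frac{1}{101}$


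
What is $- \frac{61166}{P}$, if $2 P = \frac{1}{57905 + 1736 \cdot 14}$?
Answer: $-10056791388$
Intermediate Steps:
$P = \frac{1}{164418}$ ($P = \frac{1}{2 \left(57905 + 1736 \cdot 14\right)} = \frac{1}{2 \left(57905 + 24304\right)} = \frac{1}{2 \cdot 82209} = \frac{1}{2} \cdot \frac{1}{82209} = \frac{1}{164418} \approx 6.0821 \cdot 10^{-6}$)
$- \frac{61166}{P} = - 61166 \frac{1}{\frac{1}{164418}} = \left(-61166\right) 164418 = -10056791388$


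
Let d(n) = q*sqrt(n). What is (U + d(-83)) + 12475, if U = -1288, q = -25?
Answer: 11187 - 25*I*sqrt(83) ≈ 11187.0 - 227.76*I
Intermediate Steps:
d(n) = -25*sqrt(n)
(U + d(-83)) + 12475 = (-1288 - 25*I*sqrt(83)) + 12475 = 11187 - 25*I*sqrt(83)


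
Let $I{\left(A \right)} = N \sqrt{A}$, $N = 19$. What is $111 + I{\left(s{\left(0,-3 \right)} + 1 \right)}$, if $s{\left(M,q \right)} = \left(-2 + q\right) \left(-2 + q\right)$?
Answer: $111 + 19 \sqrt{26} \approx 207.88$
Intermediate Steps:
$s{\left(M,q \right)} = \left(-2 + q\right)^{2}$
$I{\left(A \right)} = 19 \sqrt{A}$
$111 + I{\left(s{\left(0,-3 \right)} + 1 \right)} = 111 + 19 \sqrt{\left(-2 - 3\right)^{2} + 1} = 111 + 19 \sqrt{\left(-5\right)^{2} + 1} = 111 + 19 \sqrt{25 + 1} = 111 + 19 \sqrt{26}$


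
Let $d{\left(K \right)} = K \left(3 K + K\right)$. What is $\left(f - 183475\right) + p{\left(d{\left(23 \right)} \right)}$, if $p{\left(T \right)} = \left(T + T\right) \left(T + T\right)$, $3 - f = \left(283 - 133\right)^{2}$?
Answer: $17703852$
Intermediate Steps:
$f = -22497$ ($f = 3 - \left(283 - 133\right)^{2} = 3 - 150^{2} = 3 - 22500 = -22497$)
$d{\left(K \right)} = 4 K^{2}$ ($d{\left(K \right)} = K 4 K = 4 K^{2}$)
$p{\left(T \right)} = 4 T^{2}$ ($p{\left(T \right)} = 2 T 2 T = 4 T^{2}$)
$\left(f - 183475\right) + p{\left(d{\left(23 \right)} \right)} = \left(-22497 - 183475\right) + 4 \left(4 \cdot 23^{2}\right)^{2} = -205972 + 4 \left(4 \cdot 529\right)^{2} = -205972 + 4 \cdot 2116^{2} = -205972 + 4 \cdot 4477456 = -205972 + 17909824 = 17703852$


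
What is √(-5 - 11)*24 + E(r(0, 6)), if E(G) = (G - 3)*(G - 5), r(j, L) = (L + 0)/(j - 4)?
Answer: 117/4 + 96*I ≈ 29.25 + 96.0*I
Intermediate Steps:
r(j, L) = L/(-4 + j)
E(G) = (-5 + G)*(-3 + G) (E(G) = (-3 + G)*(-5 + G) = (-5 + G)*(-3 + G))
√(-5 - 11)*24 + E(r(0, 6)) = √(-5 - 11)*24 + (15 + (6/(-4 + 0))² - 48/(-4 + 0)) = √(-16)*24 + (15 + (6/(-4))² - 48/(-4)) = (4*I)*24 + (15 + (6*(-¼))² - 48*(-1)/4) = 96*I + (15 + (-3/2)² - 8*(-3/2)) = 96*I + (15 + 9/4 + 12) = 96*I + 117/4 = 117/4 + 96*I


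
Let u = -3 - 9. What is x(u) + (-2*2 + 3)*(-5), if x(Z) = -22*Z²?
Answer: -3163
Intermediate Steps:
u = -12
x(u) + (-2*2 + 3)*(-5) = -22*(-12)² + (-2*2 + 3)*(-5) = -22*144 + (-4 + 3)*(-5) = -3168 - 1*(-5) = -3168 + 5 = -3163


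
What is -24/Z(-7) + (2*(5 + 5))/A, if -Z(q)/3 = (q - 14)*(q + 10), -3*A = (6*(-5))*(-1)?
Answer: -134/63 ≈ -2.1270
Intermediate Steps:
A = -10 (A = -6*(-5)*(-1)/3 = -(-10)*(-1) = -⅓*30 = -10)
Z(q) = -3*(-14 + q)*(10 + q) (Z(q) = -3*(q - 14)*(q + 10) = -3*(-14 + q)*(10 + q))
-24/Z(-7) + (2*(5 + 5))/A = -24/(420 - 3*(-7)² + 12*(-7)) + (2*(5 + 5))/(-10) = -24/(420 - 3*49 - 84) + (2*10)*(-⅒) = -24/(420 - 147 - 84) + 20*(-⅒) = -24/189 - 2 = -24*1/189 - 2 = -8/63 - 2 = -134/63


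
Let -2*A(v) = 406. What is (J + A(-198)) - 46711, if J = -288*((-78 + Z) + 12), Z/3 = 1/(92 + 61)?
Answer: -474498/17 ≈ -27912.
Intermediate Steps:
Z = 1/51 (Z = 3/(92 + 61) = 3/153 = 3*(1/153) = 1/51 ≈ 0.019608)
A(v) = -203 (A(v) = -½*406 = -203)
J = 323040/17 (J = -288*((-78 + 1/51) + 12) = -288*(-3977/51 + 12) = -288*(-3365/51) = 323040/17 ≈ 19002.)
(J + A(-198)) - 46711 = (323040/17 - 203) - 46711 = 319589/17 - 46711 = -474498/17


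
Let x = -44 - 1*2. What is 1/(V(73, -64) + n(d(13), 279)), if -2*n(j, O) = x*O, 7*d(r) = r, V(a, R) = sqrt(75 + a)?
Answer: 6417/41177741 - 2*sqrt(37)/41177741 ≈ 0.00015554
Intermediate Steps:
x = -46 (x = -44 - 2 = -46)
d(r) = r/7
n(j, O) = 23*O (n(j, O) = -(-23)*O = 23*O)
1/(V(73, -64) + n(d(13), 279)) = 1/(sqrt(75 + 73) + 23*279) = 1/(sqrt(148) + 6417) = 1/(2*sqrt(37) + 6417) = 1/(6417 + 2*sqrt(37))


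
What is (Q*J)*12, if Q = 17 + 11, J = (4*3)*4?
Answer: 16128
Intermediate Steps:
J = 48 (J = 12*4 = 48)
Q = 28
(Q*J)*12 = (28*48)*12 = 1344*12 = 16128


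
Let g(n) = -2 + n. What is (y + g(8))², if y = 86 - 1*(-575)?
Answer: 444889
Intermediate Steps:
y = 661 (y = 86 + 575 = 661)
(y + g(8))² = (661 + (-2 + 8))² = (661 + 6)² = 667² = 444889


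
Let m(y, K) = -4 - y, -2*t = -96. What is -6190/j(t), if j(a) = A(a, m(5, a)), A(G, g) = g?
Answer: 6190/9 ≈ 687.78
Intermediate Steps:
t = 48 (t = -½*(-96) = 48)
j(a) = -9 (j(a) = -4 - 1*5 = -4 - 5 = -9)
-6190/j(t) = -6190/(-9) = -6190*(-⅑) = 6190/9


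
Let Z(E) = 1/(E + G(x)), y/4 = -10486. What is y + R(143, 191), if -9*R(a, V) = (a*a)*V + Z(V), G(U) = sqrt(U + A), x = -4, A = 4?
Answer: -818101706/1719 ≈ -4.7592e+5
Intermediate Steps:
y = -41944 (y = 4*(-10486) = -41944)
G(U) = sqrt(4 + U) (G(U) = sqrt(U + 4) = sqrt(4 + U))
Z(E) = 1/E (Z(E) = 1/(E + sqrt(4 - 4)) = 1/(E + sqrt(0)) = 1/(E + 0) = 1/E)
R(a, V) = -1/(9*V) - V*a**2/9 (R(a, V) = -((a*a)*V + 1/V)/9 = -(a**2*V + 1/V)/9 = -(V*a**2 + 1/V)/9 = -(1/V + V*a**2)/9 = -1/(9*V) - V*a**2/9)
y + R(143, 191) = -41944 + (1/9)*(-1 - 1*191**2*143**2)/191 = -41944 + (1/9)*(1/191)*(-1 - 1*36481*20449) = -41944 + (1/9)*(1/191)*(-1 - 745999969) = -41944 + (1/9)*(1/191)*(-745999970) = -41944 - 745999970/1719 = -818101706/1719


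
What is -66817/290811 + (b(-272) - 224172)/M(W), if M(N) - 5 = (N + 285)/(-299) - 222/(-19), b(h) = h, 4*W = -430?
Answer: -741618864313165/53166357831 ≈ -13949.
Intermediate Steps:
W = -215/2 (W = (1/4)*(-430) = -215/2 ≈ -107.50)
M(N) = 89368/5681 - N/299 (M(N) = 5 + ((N + 285)/(-299) - 222/(-19)) = 5 + ((285 + N)*(-1/299) - 222*(-1/19)) = 5 + ((-285/299 - N/299) + 222/19) = 5 + (60963/5681 - N/299) = 89368/5681 - N/299)
-66817/290811 + (b(-272) - 224172)/M(W) = -66817/290811 + (-272 - 224172)/(89368/5681 - 1/299*(-215/2)) = -66817*1/290811 - 224444/(89368/5681 + 215/598) = -66817/290811 - 224444/182821/11362 = -66817/290811 - 224444*11362/182821 = -66817/290811 - 2550132728/182821 = -741618864313165/53166357831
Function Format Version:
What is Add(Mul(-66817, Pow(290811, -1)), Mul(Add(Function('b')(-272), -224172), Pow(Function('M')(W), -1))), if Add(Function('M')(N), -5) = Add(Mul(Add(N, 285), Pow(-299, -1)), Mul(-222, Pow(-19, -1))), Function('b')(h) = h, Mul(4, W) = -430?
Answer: Rational(-741618864313165, 53166357831) ≈ -13949.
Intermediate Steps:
W = Rational(-215, 2) (W = Mul(Rational(1, 4), -430) = Rational(-215, 2) ≈ -107.50)
Function('M')(N) = Add(Rational(89368, 5681), Mul(Rational(-1, 299), N)) (Function('M')(N) = Add(5, Add(Mul(Add(N, 285), Pow(-299, -1)), Mul(-222, Pow(-19, -1)))) = Add(5, Add(Mul(Add(285, N), Rational(-1, 299)), Mul(-222, Rational(-1, 19)))) = Add(5, Add(Add(Rational(-285, 299), Mul(Rational(-1, 299), N)), Rational(222, 19))) = Add(5, Add(Rational(60963, 5681), Mul(Rational(-1, 299), N))) = Add(Rational(89368, 5681), Mul(Rational(-1, 299), N)))
Add(Mul(-66817, Pow(290811, -1)), Mul(Add(Function('b')(-272), -224172), Pow(Function('M')(W), -1))) = Add(Mul(-66817, Pow(290811, -1)), Mul(Add(-272, -224172), Pow(Add(Rational(89368, 5681), Mul(Rational(-1, 299), Rational(-215, 2))), -1))) = Add(Mul(-66817, Rational(1, 290811)), Mul(-224444, Pow(Add(Rational(89368, 5681), Rational(215, 598)), -1))) = Add(Rational(-66817, 290811), Mul(-224444, Pow(Rational(182821, 11362), -1))) = Add(Rational(-66817, 290811), Mul(-224444, Rational(11362, 182821))) = Add(Rational(-66817, 290811), Rational(-2550132728, 182821)) = Rational(-741618864313165, 53166357831)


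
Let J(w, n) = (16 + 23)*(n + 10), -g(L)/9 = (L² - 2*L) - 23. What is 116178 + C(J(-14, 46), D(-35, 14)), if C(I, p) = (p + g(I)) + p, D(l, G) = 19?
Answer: -42772969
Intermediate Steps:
g(L) = 207 - 9*L² + 18*L (g(L) = -9*((L² - 2*L) - 23) = -9*(-23 + L² - 2*L) = 207 - 9*L² + 18*L)
J(w, n) = 390 + 39*n (J(w, n) = 39*(10 + n) = 390 + 39*n)
C(I, p) = 207 - 9*I² + 2*p + 18*I (C(I, p) = (p + (207 - 9*I² + 18*I)) + p = (207 + p - 9*I² + 18*I) + p = 207 - 9*I² + 2*p + 18*I)
116178 + C(J(-14, 46), D(-35, 14)) = 116178 + (207 - 9*(390 + 39*46)² + 2*19 + 18*(390 + 39*46)) = 116178 + (207 - 9*(390 + 1794)² + 38 + 18*(390 + 1794)) = 116178 + (207 - 9*2184² + 38 + 18*2184) = 116178 + (207 - 9*4769856 + 38 + 39312) = 116178 + (207 - 42928704 + 38 + 39312) = 116178 - 42889147 = -42772969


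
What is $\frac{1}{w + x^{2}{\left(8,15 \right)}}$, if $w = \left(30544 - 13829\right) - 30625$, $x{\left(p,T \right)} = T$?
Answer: $- \frac{1}{13685} \approx -7.3073 \cdot 10^{-5}$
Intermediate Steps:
$w = -13910$ ($w = 16715 - 30625 = -13910$)
$\frac{1}{w + x^{2}{\left(8,15 \right)}} = \frac{1}{-13910 + 15^{2}} = \frac{1}{-13910 + 225} = \frac{1}{-13685} = - \frac{1}{13685}$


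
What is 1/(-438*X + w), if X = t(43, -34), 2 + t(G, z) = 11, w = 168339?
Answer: 1/164397 ≈ 6.0828e-6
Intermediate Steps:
t(G, z) = 9 (t(G, z) = -2 + 11 = 9)
X = 9
1/(-438*X + w) = 1/(-438*9 + 168339) = 1/(-3942 + 168339) = 1/164397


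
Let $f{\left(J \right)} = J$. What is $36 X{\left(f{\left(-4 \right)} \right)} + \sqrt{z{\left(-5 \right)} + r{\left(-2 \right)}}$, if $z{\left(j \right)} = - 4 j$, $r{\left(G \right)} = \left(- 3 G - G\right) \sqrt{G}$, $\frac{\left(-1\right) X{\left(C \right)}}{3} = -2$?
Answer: $216 + 2 \sqrt{5 + 2 i \sqrt{2}} \approx 220.64 + 1.2203 i$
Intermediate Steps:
$X{\left(C \right)} = 6$ ($X{\left(C \right)} = \left(-3\right) \left(-2\right) = 6$)
$r{\left(G \right)} = - 4 G^{\frac{3}{2}}$ ($r{\left(G \right)} = - 4 G \sqrt{G} = - 4 G^{\frac{3}{2}}$)
$36 X{\left(f{\left(-4 \right)} \right)} + \sqrt{z{\left(-5 \right)} + r{\left(-2 \right)}} = 36 \cdot 6 + \sqrt{\left(-4\right) \left(-5\right) - 4 \left(-2\right)^{\frac{3}{2}}} = 216 + \sqrt{20 - 4 \left(- 2 i \sqrt{2}\right)} = 216 + \sqrt{20 + 8 i \sqrt{2}}$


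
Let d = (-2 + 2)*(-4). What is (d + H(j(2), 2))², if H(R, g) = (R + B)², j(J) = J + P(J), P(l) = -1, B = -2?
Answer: 1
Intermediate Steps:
j(J) = -1 + J (j(J) = J - 1 = -1 + J)
H(R, g) = (-2 + R)² (H(R, g) = (R - 2)² = (-2 + R)²)
d = 0 (d = 0*(-4) = 0)
(d + H(j(2), 2))² = (0 + (-2 + (-1 + 2))²)² = (0 + (-2 + 1)²)² = (0 + (-1)²)² = (0 + 1)² = 1² = 1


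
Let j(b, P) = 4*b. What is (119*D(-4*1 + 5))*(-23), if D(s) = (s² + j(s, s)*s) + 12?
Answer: -46529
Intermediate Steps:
D(s) = 12 + 5*s² (D(s) = (s² + (4*s)*s) + 12 = (s² + 4*s²) + 12 = 5*s² + 12 = 12 + 5*s²)
(119*D(-4*1 + 5))*(-23) = (119*(12 + 5*(-4*1 + 5)²))*(-23) = (119*(12 + 5*(-4 + 5)²))*(-23) = (119*(12 + 5*1²))*(-23) = (119*(12 + 5*1))*(-23) = (119*(12 + 5))*(-23) = (119*17)*(-23) = 2023*(-23) = -46529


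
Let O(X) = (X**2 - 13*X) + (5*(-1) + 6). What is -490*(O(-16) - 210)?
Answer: -124950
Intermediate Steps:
O(X) = 1 + X**2 - 13*X (O(X) = (X**2 - 13*X) + (-5 + 6) = (X**2 - 13*X) + 1 = 1 + X**2 - 13*X)
-490*(O(-16) - 210) = -490*((1 + (-16)**2 - 13*(-16)) - 210) = -490*((1 + 256 + 208) - 210) = -490*(465 - 210) = -490*255 = -124950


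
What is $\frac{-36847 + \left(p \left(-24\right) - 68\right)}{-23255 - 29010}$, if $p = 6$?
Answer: $\frac{37059}{52265} \approx 0.70906$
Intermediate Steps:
$\frac{-36847 + \left(p \left(-24\right) - 68\right)}{-23255 - 29010} = \frac{-36847 + \left(6 \left(-24\right) - 68\right)}{-23255 - 29010} = \frac{-36847 - 212}{-52265} = \left(-36847 - 212\right) \left(- \frac{1}{52265}\right) = \left(-37059\right) \left(- \frac{1}{52265}\right) = \frac{37059}{52265}$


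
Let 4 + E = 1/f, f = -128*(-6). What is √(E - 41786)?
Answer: I*√96284157/48 ≈ 204.43*I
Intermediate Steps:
f = 768
E = -3071/768 (E = -4 + 1/768 = -3071/768 ≈ -3.9987)
√(E - 41786) = √(-3071/768 - 41786) = √(-32094719/768) = I*√96284157/48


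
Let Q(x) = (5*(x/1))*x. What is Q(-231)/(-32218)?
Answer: -266805/32218 ≈ -8.2812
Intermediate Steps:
Q(x) = 5*x² (Q(x) = (5*(x*1))*x = (5*x)*x = 5*x²)
Q(-231)/(-32218) = (5*(-231)²)/(-32218) = (5*53361)*(-1/32218) = 266805*(-1/32218) = -266805/32218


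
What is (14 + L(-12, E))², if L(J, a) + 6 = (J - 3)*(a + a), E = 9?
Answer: 68644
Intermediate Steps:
L(J, a) = -6 + 2*a*(-3 + J) (L(J, a) = -6 + (J - 3)*(a + a) = -6 + (-3 + J)*(2*a) = -6 + 2*a*(-3 + J))
(14 + L(-12, E))² = (14 + (-6 - 6*9 + 2*(-12)*9))² = (14 + (-6 - 54 - 216))² = (14 - 276)² = (-262)² = 68644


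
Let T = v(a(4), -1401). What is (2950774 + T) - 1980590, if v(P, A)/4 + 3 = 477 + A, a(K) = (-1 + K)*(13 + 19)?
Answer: 966476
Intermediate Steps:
a(K) = -32 + 32*K (a(K) = (-1 + K)*32 = -32 + 32*K)
v(P, A) = 1896 + 4*A (v(P, A) = -12 + 4*(477 + A) = -12 + (1908 + 4*A) = 1896 + 4*A)
T = -3708 (T = 1896 + 4*(-1401) = 1896 - 5604 = -3708)
(2950774 + T) - 1980590 = (2950774 - 3708) - 1980590 = 2947066 - 1980590 = 966476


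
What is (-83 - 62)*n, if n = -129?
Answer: 18705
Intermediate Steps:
(-83 - 62)*n = (-83 - 62)*(-129) = -145*(-129) = 18705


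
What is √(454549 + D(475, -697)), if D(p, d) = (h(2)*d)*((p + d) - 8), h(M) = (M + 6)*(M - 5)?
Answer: I*√3392891 ≈ 1842.0*I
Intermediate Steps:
h(M) = (-5 + M)*(6 + M) (h(M) = (6 + M)*(-5 + M) = (-5 + M)*(6 + M))
D(p, d) = -24*d*(-8 + d + p) (D(p, d) = ((-30 + 2 + 2²)*d)*((p + d) - 8) = ((-30 + 2 + 4)*d)*((d + p) - 8) = (-24*d)*(-8 + d + p) = -24*d*(-8 + d + p))
√(454549 + D(475, -697)) = √(454549 + 24*(-697)*(8 - 1*(-697) - 1*475)) = √(454549 + 24*(-697)*(8 + 697 - 475)) = √(454549 + 24*(-697)*230) = √(454549 - 3847440) = √(-3392891) = I*√3392891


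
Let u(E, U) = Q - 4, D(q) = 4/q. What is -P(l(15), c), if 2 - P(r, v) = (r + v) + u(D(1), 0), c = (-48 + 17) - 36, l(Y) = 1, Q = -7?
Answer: -79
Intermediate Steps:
c = -67 (c = -31 - 36 = -67)
u(E, U) = -11 (u(E, U) = -7 - 4 = -11)
P(r, v) = 13 - r - v (P(r, v) = 2 - ((r + v) - 11) = 2 - (-11 + r + v) = 2 + (11 - r - v) = 13 - r - v)
-P(l(15), c) = -(13 - 1*1 - 1*(-67)) = -(13 - 1 + 67) = -1*79 = -79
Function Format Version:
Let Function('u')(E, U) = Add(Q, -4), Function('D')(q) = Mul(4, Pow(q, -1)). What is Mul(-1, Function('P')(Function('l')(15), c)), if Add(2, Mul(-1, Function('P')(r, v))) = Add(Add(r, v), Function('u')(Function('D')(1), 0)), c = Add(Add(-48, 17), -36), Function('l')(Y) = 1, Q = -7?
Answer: -79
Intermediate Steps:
c = -67 (c = Add(-31, -36) = -67)
Function('u')(E, U) = -11 (Function('u')(E, U) = Add(-7, -4) = -11)
Function('P')(r, v) = Add(13, Mul(-1, r), Mul(-1, v)) (Function('P')(r, v) = Add(2, Mul(-1, Add(Add(r, v), -11))) = Add(2, Mul(-1, Add(-11, r, v))) = Add(2, Add(11, Mul(-1, r), Mul(-1, v))) = Add(13, Mul(-1, r), Mul(-1, v)))
Mul(-1, Function('P')(Function('l')(15), c)) = Mul(-1, Add(13, Mul(-1, 1), Mul(-1, -67))) = Mul(-1, Add(13, -1, 67)) = Mul(-1, 79) = -79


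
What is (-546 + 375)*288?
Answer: -49248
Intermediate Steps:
(-546 + 375)*288 = -171*288 = -49248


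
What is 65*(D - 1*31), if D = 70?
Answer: 2535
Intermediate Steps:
65*(D - 1*31) = 65*(70 - 1*31) = 65*(70 - 31) = 65*39 = 2535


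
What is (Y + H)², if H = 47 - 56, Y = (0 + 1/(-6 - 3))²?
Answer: 529984/6561 ≈ 80.778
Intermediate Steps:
Y = 1/81 (Y = (0 + 1/(-9))² = (0 - ⅑)² = (-⅑)² = 1/81 ≈ 0.012346)
H = -9
(Y + H)² = (1/81 - 9)² = (-728/81)² = 529984/6561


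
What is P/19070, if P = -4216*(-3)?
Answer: 6324/9535 ≈ 0.66324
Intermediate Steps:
P = 12648
P/19070 = 12648/19070 = 12648*(1/19070) = 6324/9535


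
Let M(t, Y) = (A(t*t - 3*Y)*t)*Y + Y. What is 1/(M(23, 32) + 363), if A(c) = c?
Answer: 1/319083 ≈ 3.1340e-6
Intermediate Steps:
M(t, Y) = Y + Y*t*(t² - 3*Y) (M(t, Y) = ((t*t - 3*Y)*t)*Y + Y = ((t² - 3*Y)*t)*Y + Y = (t*(t² - 3*Y))*Y + Y = Y*t*(t² - 3*Y) + Y = Y + Y*t*(t² - 3*Y))
1/(M(23, 32) + 363) = 1/(32*(1 + 23³ - 3*32*23) + 363) = 1/(32*(1 + 12167 - 2208) + 363) = 1/(32*9960 + 363) = 1/(318720 + 363) = 1/319083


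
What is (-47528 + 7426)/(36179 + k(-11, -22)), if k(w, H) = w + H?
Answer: -20051/18073 ≈ -1.1094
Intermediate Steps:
k(w, H) = H + w
(-47528 + 7426)/(36179 + k(-11, -22)) = (-47528 + 7426)/(36179 + (-22 - 11)) = -40102/(36179 - 33) = -40102/36146 = -40102*1/36146 = -20051/18073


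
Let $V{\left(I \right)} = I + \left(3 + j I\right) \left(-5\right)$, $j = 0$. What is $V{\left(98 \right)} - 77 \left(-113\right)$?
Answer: $8784$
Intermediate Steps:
$V{\left(I \right)} = -15 + I$ ($V{\left(I \right)} = I + \left(3 + 0 I\right) \left(-5\right) = I + \left(3 + 0\right) \left(-5\right) = I + 3 \left(-5\right) = I - 15 = -15 + I$)
$V{\left(98 \right)} - 77 \left(-113\right) = \left(-15 + 98\right) - 77 \left(-113\right) = 83 - -8701 = 83 + 8701 = 8784$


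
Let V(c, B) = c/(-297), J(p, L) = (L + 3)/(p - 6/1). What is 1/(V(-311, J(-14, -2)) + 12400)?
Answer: 297/3683111 ≈ 8.0638e-5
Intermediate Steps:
J(p, L) = (3 + L)/(-6 + p) (J(p, L) = (3 + L)/(p - 6*1) = (3 + L)/(p - 6) = (3 + L)/(-6 + p))
V(c, B) = -c/297 (V(c, B) = c*(-1/297) = -c/297)
1/(V(-311, J(-14, -2)) + 12400) = 1/(-1/297*(-311) + 12400) = 1/(311/297 + 12400) = 1/(3683111/297) = 297/3683111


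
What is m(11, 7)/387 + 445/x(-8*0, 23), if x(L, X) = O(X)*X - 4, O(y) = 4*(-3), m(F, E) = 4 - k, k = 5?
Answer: -34499/21672 ≈ -1.5919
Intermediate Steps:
m(F, E) = -1 (m(F, E) = 4 - 1*5 = 4 - 5 = -1)
O(y) = -12
x(L, X) = -4 - 12*X (x(L, X) = -12*X - 4 = -4 - 12*X)
m(11, 7)/387 + 445/x(-8*0, 23) = -1/387 + 445/(-4 - 12*23) = -1*1/387 + 445/(-4 - 276) = -1/387 + 445/(-280) = -1/387 + 445*(-1/280) = -1/387 - 89/56 = -34499/21672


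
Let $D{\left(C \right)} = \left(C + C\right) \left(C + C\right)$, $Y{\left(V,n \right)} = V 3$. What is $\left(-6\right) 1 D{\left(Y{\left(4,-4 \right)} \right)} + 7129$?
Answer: $3673$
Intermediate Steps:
$Y{\left(V,n \right)} = 3 V$
$D{\left(C \right)} = 4 C^{2}$ ($D{\left(C \right)} = 2 C 2 C = 4 C^{2}$)
$\left(-6\right) 1 D{\left(Y{\left(4,-4 \right)} \right)} + 7129 = \left(-6\right) 1 \cdot 4 \left(3 \cdot 4\right)^{2} + 7129 = - 6 \cdot 4 \cdot 12^{2} + 7129 = - 6 \cdot 4 \cdot 144 + 7129 = \left(-6\right) 576 + 7129 = -3456 + 7129 = 3673$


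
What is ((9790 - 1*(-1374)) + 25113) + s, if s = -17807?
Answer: 18470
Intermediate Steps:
((9790 - 1*(-1374)) + 25113) + s = ((9790 - 1*(-1374)) + 25113) - 17807 = ((9790 + 1374) + 25113) - 17807 = (11164 + 25113) - 17807 = 36277 - 17807 = 18470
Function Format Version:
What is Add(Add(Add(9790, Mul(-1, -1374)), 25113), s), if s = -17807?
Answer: 18470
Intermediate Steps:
Add(Add(Add(9790, Mul(-1, -1374)), 25113), s) = Add(Add(Add(9790, Mul(-1, -1374)), 25113), -17807) = Add(Add(Add(9790, 1374), 25113), -17807) = Add(Add(11164, 25113), -17807) = Add(36277, -17807) = 18470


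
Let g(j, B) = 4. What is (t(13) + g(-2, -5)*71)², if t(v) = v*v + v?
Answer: 217156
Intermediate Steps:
t(v) = v + v² (t(v) = v² + v = v + v²)
(t(13) + g(-2, -5)*71)² = (13*(1 + 13) + 4*71)² = (13*14 + 284)² = (182 + 284)² = 466² = 217156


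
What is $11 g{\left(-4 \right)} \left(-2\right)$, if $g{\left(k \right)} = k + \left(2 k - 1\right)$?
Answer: $286$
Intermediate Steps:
$g{\left(k \right)} = -1 + 3 k$ ($g{\left(k \right)} = k + \left(-1 + 2 k\right) = -1 + 3 k$)
$11 g{\left(-4 \right)} \left(-2\right) = 11 \left(-1 + 3 \left(-4\right)\right) \left(-2\right) = 11 \left(-1 - 12\right) \left(-2\right) = 11 \left(-13\right) \left(-2\right) = \left(-143\right) \left(-2\right) = 286$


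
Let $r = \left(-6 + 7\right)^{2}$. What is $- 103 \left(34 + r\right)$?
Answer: $-3605$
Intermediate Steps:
$r = 1$ ($r = 1^{2} = 1$)
$- 103 \left(34 + r\right) = - 103 \left(34 + 1\right) = \left(-103\right) 35 = -3605$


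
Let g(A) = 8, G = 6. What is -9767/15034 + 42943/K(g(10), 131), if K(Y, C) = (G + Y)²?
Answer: 321845365/1473332 ≈ 218.45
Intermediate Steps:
K(Y, C) = (6 + Y)²
-9767/15034 + 42943/K(g(10), 131) = -9767/15034 + 42943/((6 + 8)²) = -9767*1/15034 + 42943/(14²) = -9767/15034 + 42943/196 = 321845365/1473332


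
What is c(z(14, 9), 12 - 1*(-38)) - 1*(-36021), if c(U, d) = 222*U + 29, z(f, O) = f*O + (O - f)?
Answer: 62912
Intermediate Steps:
z(f, O) = O - f + O*f (z(f, O) = O*f + (O - f) = O - f + O*f)
c(U, d) = 29 + 222*U
c(z(14, 9), 12 - 1*(-38)) - 1*(-36021) = (29 + 222*(9 - 1*14 + 9*14)) - 1*(-36021) = (29 + 222*(9 - 14 + 126)) + 36021 = (29 + 222*121) + 36021 = (29 + 26862) + 36021 = 26891 + 36021 = 62912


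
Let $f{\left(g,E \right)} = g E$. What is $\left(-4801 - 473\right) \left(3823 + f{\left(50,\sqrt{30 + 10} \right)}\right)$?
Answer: $-20162502 - 527400 \sqrt{10} \approx -2.183 \cdot 10^{7}$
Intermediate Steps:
$f{\left(g,E \right)} = E g$
$\left(-4801 - 473\right) \left(3823 + f{\left(50,\sqrt{30 + 10} \right)}\right) = \left(-4801 - 473\right) \left(3823 + \sqrt{30 + 10} \cdot 50\right) = - 5274 \left(3823 + \sqrt{40} \cdot 50\right) = - 5274 \left(3823 + 2 \sqrt{10} \cdot 50\right) = - 5274 \left(3823 + 100 \sqrt{10}\right) = -20162502 - 527400 \sqrt{10}$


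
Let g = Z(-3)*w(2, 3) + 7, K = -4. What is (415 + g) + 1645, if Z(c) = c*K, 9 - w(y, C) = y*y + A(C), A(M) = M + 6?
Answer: 2019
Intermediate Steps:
A(M) = 6 + M
w(y, C) = 3 - C - y² (w(y, C) = 9 - (y*y + (6 + C)) = 9 - (y² + (6 + C)) = 9 - (6 + C + y²) = 9 + (-6 - C - y²) = 3 - C - y²)
Z(c) = -4*c (Z(c) = c*(-4) = -4*c)
g = -41 (g = (-4*(-3))*(3 - 1*3 - 1*2²) + 7 = 12*(3 - 3 - 1*4) + 7 = 12*(3 - 3 - 4) + 7 = 12*(-4) + 7 = -48 + 7 = -41)
(415 + g) + 1645 = (415 - 41) + 1645 = 374 + 1645 = 2019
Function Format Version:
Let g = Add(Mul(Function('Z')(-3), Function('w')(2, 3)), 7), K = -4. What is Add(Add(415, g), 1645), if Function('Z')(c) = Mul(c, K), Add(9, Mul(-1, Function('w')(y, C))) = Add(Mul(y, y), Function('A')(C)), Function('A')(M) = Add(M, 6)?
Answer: 2019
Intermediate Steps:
Function('A')(M) = Add(6, M)
Function('w')(y, C) = Add(3, Mul(-1, C), Mul(-1, Pow(y, 2))) (Function('w')(y, C) = Add(9, Mul(-1, Add(Mul(y, y), Add(6, C)))) = Add(9, Mul(-1, Add(Pow(y, 2), Add(6, C)))) = Add(9, Mul(-1, Add(6, C, Pow(y, 2)))) = Add(9, Add(-6, Mul(-1, C), Mul(-1, Pow(y, 2)))) = Add(3, Mul(-1, C), Mul(-1, Pow(y, 2))))
Function('Z')(c) = Mul(-4, c) (Function('Z')(c) = Mul(c, -4) = Mul(-4, c))
g = -41 (g = Add(Mul(Mul(-4, -3), Add(3, Mul(-1, 3), Mul(-1, Pow(2, 2)))), 7) = Add(Mul(12, Add(3, -3, Mul(-1, 4))), 7) = Add(Mul(12, Add(3, -3, -4)), 7) = Add(Mul(12, -4), 7) = Add(-48, 7) = -41)
Add(Add(415, g), 1645) = Add(Add(415, -41), 1645) = Add(374, 1645) = 2019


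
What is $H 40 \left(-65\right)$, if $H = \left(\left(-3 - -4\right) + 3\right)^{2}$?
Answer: $-41600$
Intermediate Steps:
$H = 16$ ($H = \left(\left(-3 + 4\right) + 3\right)^{2} = \left(1 + 3\right)^{2} = 4^{2} = 16$)
$H 40 \left(-65\right) = 16 \cdot 40 \left(-65\right) = 16 \left(-2600\right) = -41600$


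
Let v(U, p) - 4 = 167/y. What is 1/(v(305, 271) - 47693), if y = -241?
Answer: -241/11493216 ≈ -2.0969e-5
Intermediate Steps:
v(U, p) = 797/241 (v(U, p) = 4 + 167/(-241) = 4 + 167*(-1/241) = 4 - 167/241 = 797/241)
1/(v(305, 271) - 47693) = 1/(797/241 - 47693) = 1/(-11493216/241) = -241/11493216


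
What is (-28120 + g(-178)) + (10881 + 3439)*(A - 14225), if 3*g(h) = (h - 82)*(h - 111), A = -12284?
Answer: -1138835860/3 ≈ -3.7961e+8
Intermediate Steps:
g(h) = (-111 + h)*(-82 + h)/3 (g(h) = ((h - 82)*(h - 111))/3 = ((-82 + h)*(-111 + h))/3 = ((-111 + h)*(-82 + h))/3 = (-111 + h)*(-82 + h)/3)
(-28120 + g(-178)) + (10881 + 3439)*(A - 14225) = (-28120 + (3034 - 193/3*(-178) + (1/3)*(-178)**2)) + (10881 + 3439)*(-12284 - 14225) = (-28120 + (3034 + 34354/3 + (1/3)*31684)) + 14320*(-26509) = (-28120 + (3034 + 34354/3 + 31684/3)) - 379608880 = (-28120 + 75140/3) - 379608880 = -9220/3 - 379608880 = -1138835860/3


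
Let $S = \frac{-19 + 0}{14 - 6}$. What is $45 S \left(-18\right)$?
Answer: $\frac{7695}{4} \approx 1923.8$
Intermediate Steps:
$S = - \frac{19}{8} \approx -2.375$
$45 S \left(-18\right) = 45 \left(- \frac{19}{8}\right) \left(-18\right) = \left(- \frac{855}{8}\right) \left(-18\right) = \frac{7695}{4}$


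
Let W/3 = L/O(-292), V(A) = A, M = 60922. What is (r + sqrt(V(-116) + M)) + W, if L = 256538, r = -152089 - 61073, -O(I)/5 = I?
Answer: -155223453/730 + sqrt(60806) ≈ -2.1239e+5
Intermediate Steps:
O(I) = -5*I
r = -213162
W = 384807/730 (W = 3*(256538/((-5*(-292)))) = 3*(256538/1460) = 3*(256538*(1/1460)) = 3*(128269/730) = 384807/730 ≈ 527.13)
(r + sqrt(V(-116) + M)) + W = (-213162 + sqrt(-116 + 60922)) + 384807/730 = (-213162 + sqrt(60806)) + 384807/730 = -155223453/730 + sqrt(60806)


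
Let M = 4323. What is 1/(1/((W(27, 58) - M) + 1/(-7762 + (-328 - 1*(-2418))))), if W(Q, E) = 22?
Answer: -24395273/5672 ≈ -4301.0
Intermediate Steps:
1/(1/((W(27, 58) - M) + 1/(-7762 + (-328 - 1*(-2418))))) = 1/(1/((22 - 1*4323) + 1/(-7762 + (-328 - 1*(-2418))))) = 1/(1/((22 - 4323) + 1/(-7762 + (-328 + 2418)))) = 1/(1/(-4301 + 1/(-7762 + 2090))) = 1/(1/(-4301 + 1/(-5672))) = 1/(1/(-4301 - 1/5672)) = 1/(1/(-24395273/5672)) = 1/(-5672/24395273) = -24395273/5672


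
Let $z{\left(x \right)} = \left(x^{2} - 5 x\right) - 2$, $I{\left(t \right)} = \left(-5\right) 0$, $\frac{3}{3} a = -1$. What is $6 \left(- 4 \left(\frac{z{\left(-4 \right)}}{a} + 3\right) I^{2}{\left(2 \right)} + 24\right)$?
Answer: $144$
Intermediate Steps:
$a = -1$
$I{\left(t \right)} = 0$
$z{\left(x \right)} = -2 + x^{2} - 5 x$
$6 \left(- 4 \left(\frac{z{\left(-4 \right)}}{a} + 3\right) I^{2}{\left(2 \right)} + 24\right) = 6 \left(- 4 \left(\frac{-2 + \left(-4\right)^{2} - -20}{-1} + 3\right) 0^{2} + 24\right) = 6 \left(- 4 \left(\left(-2 + 16 + 20\right) \left(-1\right) + 3\right) 0 + 24\right) = 6 \left(- 4 \left(34 \left(-1\right) + 3\right) 0 + 24\right) = 6 \left(- 4 \left(-34 + 3\right) 0 + 24\right) = 6 \left(\left(-4\right) \left(-31\right) 0 + 24\right) = 6 \left(124 \cdot 0 + 24\right) = 6 \left(0 + 24\right) = 6 \cdot 24 = 144$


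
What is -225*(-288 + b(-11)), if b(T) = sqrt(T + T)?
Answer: 64800 - 225*I*sqrt(22) ≈ 64800.0 - 1055.3*I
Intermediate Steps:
b(T) = sqrt(2)*sqrt(T) (b(T) = sqrt(2*T) = sqrt(2)*sqrt(T))
-225*(-288 + b(-11)) = -225*(-288 + sqrt(2)*sqrt(-11)) = -225*(-288 + sqrt(2)*(I*sqrt(11))) = -225*(-288 + I*sqrt(22)) = 64800 - 225*I*sqrt(22)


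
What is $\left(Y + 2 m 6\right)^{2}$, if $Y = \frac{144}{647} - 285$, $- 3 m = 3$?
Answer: $\frac{36869760225}{418609} \approx 88077.0$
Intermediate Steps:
$m = -1$ ($m = \left(- \frac{1}{3}\right) 3 = -1$)
$Y = - \frac{184251}{647}$ ($Y = 144 \cdot \frac{1}{647} - 285 = \frac{144}{647} - 285 = - \frac{184251}{647} \approx -284.78$)
$\left(Y + 2 m 6\right)^{2} = \left(- \frac{184251}{647} + 2 \left(-1\right) 6\right)^{2} = \left(- \frac{184251}{647} - 12\right)^{2} = \left(- \frac{192015}{647}\right)^{2} = \frac{36869760225}{418609}$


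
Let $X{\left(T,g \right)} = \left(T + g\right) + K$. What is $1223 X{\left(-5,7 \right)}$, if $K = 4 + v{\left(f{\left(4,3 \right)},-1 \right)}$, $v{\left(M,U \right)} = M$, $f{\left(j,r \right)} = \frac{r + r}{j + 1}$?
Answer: $\frac{44028}{5} \approx 8805.6$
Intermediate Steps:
$f{\left(j,r \right)} = \frac{2 r}{1 + j}$
$K = \frac{26}{5}$ ($K = 4 + 2 \cdot 3 \frac{1}{1 + 4} = 4 + 2 \cdot 3 \cdot \frac{1}{5} = 4 + \frac{6}{5} = \frac{26}{5} \approx 5.2$)
$X{\left(T,g \right)} = \frac{26}{5} + T + g$ ($X{\left(T,g \right)} = \left(T + g\right) + \frac{26}{5} = \frac{26}{5} + T + g$)
$1223 X{\left(-5,7 \right)} = 1223 \left(\frac{26}{5} - 5 + 7\right) = 1223 \cdot \frac{36}{5} = \frac{44028}{5}$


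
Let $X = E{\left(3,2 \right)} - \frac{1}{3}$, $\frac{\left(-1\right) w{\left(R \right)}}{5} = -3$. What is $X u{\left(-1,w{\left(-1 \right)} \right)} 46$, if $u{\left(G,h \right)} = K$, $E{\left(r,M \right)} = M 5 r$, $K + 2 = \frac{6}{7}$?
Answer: $- \frac{32752}{21} \approx -1559.6$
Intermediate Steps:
$K = - \frac{8}{7}$ ($K = -2 + \frac{6}{7} = - \frac{8}{7} \approx -1.1429$)
$w{\left(R \right)} = 15$ ($w{\left(R \right)} = \left(-5\right) \left(-3\right) = 15$)
$E{\left(r,M \right)} = 5 M r$
$u{\left(G,h \right)} = - \frac{8}{7}$
$X = \frac{89}{3}$ ($X = 5 \cdot 2 \cdot 3 - \frac{1}{3} = 30 - \frac{1}{3} = \frac{89}{3} \approx 29.667$)
$X u{\left(-1,w{\left(-1 \right)} \right)} 46 = \frac{89}{3} \left(- \frac{8}{7}\right) 46 = \left(- \frac{712}{21}\right) 46 = - \frac{32752}{21}$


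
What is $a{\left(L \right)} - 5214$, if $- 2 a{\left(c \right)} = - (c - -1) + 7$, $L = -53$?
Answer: $- \frac{10487}{2} \approx -5243.5$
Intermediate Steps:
$a{\left(c \right)} = -3 + \frac{c}{2}$ ($a{\left(c \right)} = - \frac{- (c - -1) + 7}{2} = - \frac{- (c + 1) + 7}{2} = - \frac{- (1 + c) + 7}{2} = - \frac{\left(-1 - c\right) + 7}{2} = - \frac{6 - c}{2} = -3 + \frac{c}{2}$)
$a{\left(L \right)} - 5214 = \left(-3 + \frac{1}{2} \left(-53\right)\right) - 5214 = \left(-3 - \frac{53}{2}\right) - 5214 = - \frac{59}{2} - 5214 = - \frac{10487}{2}$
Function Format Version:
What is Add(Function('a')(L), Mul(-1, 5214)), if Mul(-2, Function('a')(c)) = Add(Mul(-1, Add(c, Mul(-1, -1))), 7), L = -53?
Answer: Rational(-10487, 2) ≈ -5243.5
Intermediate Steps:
Function('a')(c) = Add(-3, Mul(Rational(1, 2), c)) (Function('a')(c) = Mul(Rational(-1, 2), Add(Mul(-1, Add(c, Mul(-1, -1))), 7)) = Mul(Rational(-1, 2), Add(Mul(-1, Add(c, 1)), 7)) = Mul(Rational(-1, 2), Add(Mul(-1, Add(1, c)), 7)) = Mul(Rational(-1, 2), Add(Add(-1, Mul(-1, c)), 7)) = Mul(Rational(-1, 2), Add(6, Mul(-1, c))) = Add(-3, Mul(Rational(1, 2), c)))
Add(Function('a')(L), Mul(-1, 5214)) = Add(Add(-3, Mul(Rational(1, 2), -53)), Mul(-1, 5214)) = Add(Add(-3, Rational(-53, 2)), -5214) = Add(Rational(-59, 2), -5214) = Rational(-10487, 2)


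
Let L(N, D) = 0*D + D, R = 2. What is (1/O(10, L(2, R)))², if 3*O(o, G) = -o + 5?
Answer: 9/25 ≈ 0.36000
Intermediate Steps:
L(N, D) = D (L(N, D) = 0 + D = D)
O(o, G) = 5/3 - o/3 (O(o, G) = (-o + 5)/3 = (5 - o)/3 = 5/3 - o/3)
(1/O(10, L(2, R)))² = (1/(5/3 - ⅓*10))² = (1/(5/3 - 10/3))² = (1/(-5/3))² = (-⅗)² = 9/25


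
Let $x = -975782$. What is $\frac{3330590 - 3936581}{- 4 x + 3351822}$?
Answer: $- \frac{605991}{7254950} \approx -0.083528$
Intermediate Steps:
$\frac{3330590 - 3936581}{- 4 x + 3351822} = \frac{3330590 - 3936581}{\left(-4\right) \left(-975782\right) + 3351822} = - \frac{605991}{3903128 + 3351822} = - \frac{605991}{7254950}$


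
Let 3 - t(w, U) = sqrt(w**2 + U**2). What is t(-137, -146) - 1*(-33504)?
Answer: 33507 - sqrt(40085) ≈ 33307.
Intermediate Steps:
t(w, U) = 3 - sqrt(U**2 + w**2) (t(w, U) = 3 - sqrt(w**2 + U**2) = 3 - sqrt(U**2 + w**2))
t(-137, -146) - 1*(-33504) = (3 - sqrt((-146)**2 + (-137)**2)) - 1*(-33504) = (3 - sqrt(21316 + 18769)) + 33504 = (3 - sqrt(40085)) + 33504 = 33507 - sqrt(40085)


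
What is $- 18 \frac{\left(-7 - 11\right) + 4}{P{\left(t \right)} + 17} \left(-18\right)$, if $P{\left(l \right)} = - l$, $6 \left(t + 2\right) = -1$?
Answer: $- \frac{27216}{115} \approx -236.66$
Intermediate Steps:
$t = - \frac{13}{6}$ ($t = -2 + \frac{1}{6} \left(-1\right) = -2 - \frac{1}{6} = - \frac{13}{6} \approx -2.1667$)
$- 18 \frac{\left(-7 - 11\right) + 4}{P{\left(t \right)} + 17} \left(-18\right) = - 18 \frac{\left(-7 - 11\right) + 4}{\left(-1\right) \left(- \frac{13}{6}\right) + 17} \left(-18\right) = - 18 \frac{\left(-7 - 11\right) + 4}{\frac{13}{6} + 17} \left(-18\right) = - 18 \frac{-18 + 4}{\frac{115}{6}} \left(-18\right) = - 18 \left(\left(-14\right) \frac{6}{115}\right) \left(-18\right) = \left(-18\right) \left(- \frac{84}{115}\right) \left(-18\right) = \frac{1512}{115} \left(-18\right) = - \frac{27216}{115}$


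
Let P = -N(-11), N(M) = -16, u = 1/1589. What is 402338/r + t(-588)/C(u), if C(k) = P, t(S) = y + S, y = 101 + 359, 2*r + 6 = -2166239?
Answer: -18134636/2166245 ≈ -8.3715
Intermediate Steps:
r = -2166245/2 (r = -3 + (1/2)*(-2166239) = -3 - 2166239/2 = -2166245/2 ≈ -1.0831e+6)
u = 1/1589 ≈ 0.00062933
y = 460
t(S) = 460 + S
P = 16 (P = -1*(-16) = 16)
C(k) = 16
402338/r + t(-588)/C(u) = 402338/(-2166245/2) + (460 - 588)/16 = 402338*(-2/2166245) - 128*1/16 = -804676/2166245 - 8 = -18134636/2166245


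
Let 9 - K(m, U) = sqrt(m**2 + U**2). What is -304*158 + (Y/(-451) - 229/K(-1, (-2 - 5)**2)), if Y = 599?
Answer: -415528640/8651 + 229*sqrt(2402)/2321 ≈ -48028.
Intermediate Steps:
K(m, U) = 9 - sqrt(U**2 + m**2) (K(m, U) = 9 - sqrt(m**2 + U**2) = 9 - sqrt(U**2 + m**2))
-304*158 + (Y/(-451) - 229/K(-1, (-2 - 5)**2)) = -304*158 + (599/(-451) - 229/(9 - sqrt(((-2 - 5)**2)**2 + (-1)**2))) = -48032 + (599*(-1/451) - 229/(9 - sqrt(((-7)**2)**2 + 1))) = -48032 + (-599/451 - 229/(9 - sqrt(49**2 + 1))) = -48032 + (-599/451 - 229/(9 - sqrt(2401 + 1))) = -48032 + (-599/451 - 229/(9 - sqrt(2402))) = -21663031/451 - 229/(9 - sqrt(2402))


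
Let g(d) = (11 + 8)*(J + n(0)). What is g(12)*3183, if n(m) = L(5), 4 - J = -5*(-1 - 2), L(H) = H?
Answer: -362862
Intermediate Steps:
J = -11 (J = 4 - (-5)*(-1 - 2) = 4 - (-5)*(-3) = 4 - 1*15 = 4 - 15 = -11)
n(m) = 5
g(d) = -114 (g(d) = (11 + 8)*(-11 + 5) = 19*(-6) = -114)
g(12)*3183 = -114*3183 = -362862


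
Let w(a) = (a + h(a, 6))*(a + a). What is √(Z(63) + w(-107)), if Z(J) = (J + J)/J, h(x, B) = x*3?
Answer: √91594 ≈ 302.65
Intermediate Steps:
h(x, B) = 3*x
Z(J) = 2 (Z(J) = (2*J)/J = 2)
w(a) = 8*a² (w(a) = (a + 3*a)*(a + a) = (4*a)*(2*a) = 8*a²)
√(Z(63) + w(-107)) = √(2 + 8*(-107)²) = √(2 + 8*11449) = √(2 + 91592) = √91594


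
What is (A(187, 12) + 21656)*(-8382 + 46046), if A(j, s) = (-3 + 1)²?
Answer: 815802240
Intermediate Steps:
A(j, s) = 4 (A(j, s) = (-2)² = 4)
(A(187, 12) + 21656)*(-8382 + 46046) = (4 + 21656)*(-8382 + 46046) = 21660*37664 = 815802240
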